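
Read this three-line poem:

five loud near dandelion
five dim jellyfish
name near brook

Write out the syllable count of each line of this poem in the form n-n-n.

7-5-3

Line 1: five (1), loud (1), near (1), dandelion (4) → 7
Line 2: five (1), dim (1), jellyfish (3) → 5
Line 3: name (1), near (1), brook (1) → 3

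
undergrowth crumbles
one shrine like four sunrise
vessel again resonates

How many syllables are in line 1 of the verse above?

Line 1: undergrowth(3) + crumbles(2) = 5

5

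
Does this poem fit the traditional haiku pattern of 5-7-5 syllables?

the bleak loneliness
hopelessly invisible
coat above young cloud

Yes

Line 1: the (1), bleak (1), loneliness (3) → 5 ✓
Line 2: hopelessly (3), invisible (4) → 7 ✓
Line 3: coat (1), above (2), young (1), cloud (1) → 5 ✓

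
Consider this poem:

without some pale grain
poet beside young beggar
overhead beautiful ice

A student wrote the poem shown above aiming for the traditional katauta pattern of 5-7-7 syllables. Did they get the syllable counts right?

Yes

Line 1: "without some pale grain": 2+1+1+1 = 5 ✓
Line 2: "poet beside young beggar": 2+2+1+2 = 7 ✓
Line 3: "overhead beautiful ice": 3+3+1 = 7 ✓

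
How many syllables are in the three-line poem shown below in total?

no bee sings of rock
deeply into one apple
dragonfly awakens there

Line 1: no(1) + bee(1) + sings(1) + of(1) + rock(1) = 5
Line 2: deeply(2) + into(2) + one(1) + apple(2) = 7
Line 3: dragonfly(3) + awakens(3) + there(1) = 7
Total: 5 + 7 + 7 = 19

19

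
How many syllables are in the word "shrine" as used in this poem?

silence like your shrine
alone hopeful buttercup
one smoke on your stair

"shrine" has 1 syllable.

1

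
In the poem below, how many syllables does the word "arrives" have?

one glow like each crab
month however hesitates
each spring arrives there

2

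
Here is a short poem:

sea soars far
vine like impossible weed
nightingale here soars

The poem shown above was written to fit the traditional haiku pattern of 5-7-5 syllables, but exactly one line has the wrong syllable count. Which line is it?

Line 1: sea (1), soars (1), far (1) → 3 (expected 5)
Line 2: vine (1), like (1), impossible (4), weed (1) → 7 ✓
Line 3: nightingale (3), here (1), soars (1) → 5 ✓

Line 1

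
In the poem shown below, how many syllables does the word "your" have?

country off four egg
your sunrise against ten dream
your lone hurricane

"your" has 1 syllable.

1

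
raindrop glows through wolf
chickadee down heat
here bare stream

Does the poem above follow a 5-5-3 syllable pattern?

Yes

Line 1: "raindrop glows through wolf": 2+1+1+1 = 5 ✓
Line 2: "chickadee down heat": 3+1+1 = 5 ✓
Line 3: "here bare stream": 1+1+1 = 3 ✓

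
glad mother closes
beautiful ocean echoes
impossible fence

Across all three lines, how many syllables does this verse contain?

17

Line 1: glad(1) + mother(2) + closes(2) = 5
Line 2: beautiful(3) + ocean(2) + echoes(2) = 7
Line 3: impossible(4) + fence(1) = 5
Total: 5 + 7 + 5 = 17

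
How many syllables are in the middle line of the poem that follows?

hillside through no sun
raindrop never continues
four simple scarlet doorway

7

The middle line: raindrop (2), never (2), continues (3) → 7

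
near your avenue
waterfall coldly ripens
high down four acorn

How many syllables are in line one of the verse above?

Line one: "near your avenue": 1+1+3 = 5

5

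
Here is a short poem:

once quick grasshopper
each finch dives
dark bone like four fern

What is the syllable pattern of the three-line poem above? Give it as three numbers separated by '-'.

5-3-5

Line 1: once (1), quick (1), grasshopper (3) → 5
Line 2: each (1), finch (1), dives (1) → 3
Line 3: dark (1), bone (1), like (1), four (1), fern (1) → 5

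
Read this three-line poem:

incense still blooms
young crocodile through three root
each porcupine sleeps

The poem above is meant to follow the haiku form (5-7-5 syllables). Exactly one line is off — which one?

Line 1

Line 1: incense(2) + still(1) + blooms(1) = 4 (expected 5)
Line 2: young(1) + crocodile(3) + through(1) + three(1) + root(1) = 7 ✓
Line 3: each(1) + porcupine(3) + sleeps(1) = 5 ✓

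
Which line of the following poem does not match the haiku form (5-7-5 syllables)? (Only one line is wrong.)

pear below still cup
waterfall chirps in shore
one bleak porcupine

Line 2

Line 1: pear(1) + below(2) + still(1) + cup(1) = 5 ✓
Line 2: waterfall(3) + chirps(1) + in(1) + shore(1) = 6 (expected 7)
Line 3: one(1) + bleak(1) + porcupine(3) = 5 ✓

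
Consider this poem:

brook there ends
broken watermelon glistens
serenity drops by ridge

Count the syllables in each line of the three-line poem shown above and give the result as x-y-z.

Line 1: brook(1) + there(1) + ends(1) = 3
Line 2: broken(2) + watermelon(4) + glistens(2) = 8
Line 3: serenity(4) + drops(1) + by(1) + ridge(1) = 7

3-8-7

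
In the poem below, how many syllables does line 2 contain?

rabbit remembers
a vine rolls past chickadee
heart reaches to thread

7

Line 2: a (1), vine (1), rolls (1), past (1), chickadee (3) → 7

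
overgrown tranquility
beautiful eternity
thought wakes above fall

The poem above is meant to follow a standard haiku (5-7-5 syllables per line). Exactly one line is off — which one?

Line 1

Line 1: overgrown(3) + tranquility(4) = 7 (expected 5)
Line 2: beautiful(3) + eternity(4) = 7 ✓
Line 3: thought(1) + wakes(1) + above(2) + fall(1) = 5 ✓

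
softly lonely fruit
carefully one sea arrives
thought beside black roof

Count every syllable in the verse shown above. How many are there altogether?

17

Line 1: softly(2) + lonely(2) + fruit(1) = 5
Line 2: carefully(3) + one(1) + sea(1) + arrives(2) = 7
Line 3: thought(1) + beside(2) + black(1) + roof(1) = 5
Total: 5 + 7 + 5 = 17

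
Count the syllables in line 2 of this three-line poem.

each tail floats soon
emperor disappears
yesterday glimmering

Line 2: emperor(3) + disappears(3) = 6

6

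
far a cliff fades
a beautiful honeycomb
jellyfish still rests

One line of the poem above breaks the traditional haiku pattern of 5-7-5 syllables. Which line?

The first line

Line 1: far(1) + a(1) + cliff(1) + fades(1) = 4 (expected 5)
Line 2: a(1) + beautiful(3) + honeycomb(3) = 7 ✓
Line 3: jellyfish(3) + still(1) + rests(1) = 5 ✓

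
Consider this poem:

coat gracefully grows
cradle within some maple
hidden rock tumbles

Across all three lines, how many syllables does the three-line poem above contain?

Line 1: coat (1), gracefully (3), grows (1) → 5
Line 2: cradle (2), within (2), some (1), maple (2) → 7
Line 3: hidden (2), rock (1), tumbles (2) → 5
Total: 5 + 7 + 5 = 17

17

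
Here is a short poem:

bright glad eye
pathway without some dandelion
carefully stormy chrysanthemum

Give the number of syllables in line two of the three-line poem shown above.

9

Line two: "pathway without some dandelion": 2+2+1+4 = 9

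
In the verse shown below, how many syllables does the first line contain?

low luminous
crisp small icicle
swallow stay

4

The first line: low(1) + luminous(3) = 4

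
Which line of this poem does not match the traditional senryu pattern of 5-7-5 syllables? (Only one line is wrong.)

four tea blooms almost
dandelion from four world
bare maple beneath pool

The third line

Line 1: four(1) + tea(1) + blooms(1) + almost(2) = 5 ✓
Line 2: dandelion(4) + from(1) + four(1) + world(1) = 7 ✓
Line 3: bare(1) + maple(2) + beneath(2) + pool(1) = 6 (expected 5)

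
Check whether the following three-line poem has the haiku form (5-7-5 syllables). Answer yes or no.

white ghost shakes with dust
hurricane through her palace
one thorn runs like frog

Yes

Line 1: white(1) + ghost(1) + shakes(1) + with(1) + dust(1) = 5 ✓
Line 2: hurricane(3) + through(1) + her(1) + palace(2) = 7 ✓
Line 3: one(1) + thorn(1) + runs(1) + like(1) + frog(1) = 5 ✓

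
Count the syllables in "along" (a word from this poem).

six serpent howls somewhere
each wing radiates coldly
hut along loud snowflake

2

"along" has 2 syllables.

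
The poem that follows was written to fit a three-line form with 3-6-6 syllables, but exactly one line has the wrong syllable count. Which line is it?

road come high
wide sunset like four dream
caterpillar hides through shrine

Line 1: road(1) + come(1) + high(1) = 3 ✓
Line 2: wide(1) + sunset(2) + like(1) + four(1) + dream(1) = 6 ✓
Line 3: caterpillar(4) + hides(1) + through(1) + shrine(1) = 7 (expected 6)

Line 3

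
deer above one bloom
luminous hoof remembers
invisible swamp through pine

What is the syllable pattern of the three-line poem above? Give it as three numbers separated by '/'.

5/7/7

Line 1: deer (1), above (2), one (1), bloom (1) → 5
Line 2: luminous (3), hoof (1), remembers (3) → 7
Line 3: invisible (4), swamp (1), through (1), pine (1) → 7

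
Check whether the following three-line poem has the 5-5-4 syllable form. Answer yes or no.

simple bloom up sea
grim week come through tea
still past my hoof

Line 1: simple(2) + bloom(1) + up(1) + sea(1) = 5 ✓
Line 2: grim(1) + week(1) + come(1) + through(1) + tea(1) = 5 ✓
Line 3: still(1) + past(1) + my(1) + hoof(1) = 4 ✓

Yes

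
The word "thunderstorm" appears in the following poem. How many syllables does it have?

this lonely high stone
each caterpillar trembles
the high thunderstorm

3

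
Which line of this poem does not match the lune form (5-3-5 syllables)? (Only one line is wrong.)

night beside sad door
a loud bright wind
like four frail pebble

The second line

Line 1: night (1), beside (2), sad (1), door (1) → 5 ✓
Line 2: a (1), loud (1), bright (1), wind (1) → 4 (expected 3)
Line 3: like (1), four (1), frail (1), pebble (2) → 5 ✓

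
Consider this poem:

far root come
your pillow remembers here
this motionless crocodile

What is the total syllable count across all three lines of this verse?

17

Line 1: far(1) + root(1) + come(1) = 3
Line 2: your(1) + pillow(2) + remembers(3) + here(1) = 7
Line 3: this(1) + motionless(3) + crocodile(3) = 7
Total: 3 + 7 + 7 = 17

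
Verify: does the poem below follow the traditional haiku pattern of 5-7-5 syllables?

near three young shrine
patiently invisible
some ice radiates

No

Line 1: "near three young shrine": 1+1+1+1 = 4 (expected 5)
Line 2: "patiently invisible": 3+4 = 7 ✓
Line 3: "some ice radiates": 1+1+3 = 5 ✓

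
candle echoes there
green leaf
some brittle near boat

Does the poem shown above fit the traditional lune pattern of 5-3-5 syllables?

Line 1: "candle echoes there": 2+2+1 = 5 ✓
Line 2: "green leaf": 1+1 = 2 (expected 3)
Line 3: "some brittle near boat": 1+2+1+1 = 5 ✓

No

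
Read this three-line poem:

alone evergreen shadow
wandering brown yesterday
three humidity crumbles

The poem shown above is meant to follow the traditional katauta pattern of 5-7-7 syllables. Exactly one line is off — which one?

The first line

Line 1: alone(2) + evergreen(3) + shadow(2) = 7 (expected 5)
Line 2: wandering(3) + brown(1) + yesterday(3) = 7 ✓
Line 3: three(1) + humidity(4) + crumbles(2) = 7 ✓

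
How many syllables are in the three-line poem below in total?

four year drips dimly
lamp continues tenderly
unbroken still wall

17

Line 1: four(1) + year(1) + drips(1) + dimly(2) = 5
Line 2: lamp(1) + continues(3) + tenderly(3) = 7
Line 3: unbroken(3) + still(1) + wall(1) = 5
Total: 5 + 7 + 5 = 17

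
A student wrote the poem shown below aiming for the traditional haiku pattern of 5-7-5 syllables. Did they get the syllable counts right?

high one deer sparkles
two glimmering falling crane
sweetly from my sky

Yes

Line 1: "high one deer sparkles": 1+1+1+2 = 5 ✓
Line 2: "two glimmering falling crane": 1+3+2+1 = 7 ✓
Line 3: "sweetly from my sky": 2+1+1+1 = 5 ✓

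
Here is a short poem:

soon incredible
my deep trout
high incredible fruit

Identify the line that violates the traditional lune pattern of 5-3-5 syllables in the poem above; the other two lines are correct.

Line 1: "soon incredible": 1+4 = 5 ✓
Line 2: "my deep trout": 1+1+1 = 3 ✓
Line 3: "high incredible fruit": 1+4+1 = 6 (expected 5)

Line 3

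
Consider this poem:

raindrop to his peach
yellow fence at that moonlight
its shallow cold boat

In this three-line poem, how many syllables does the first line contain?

The first line: raindrop (2), to (1), his (1), peach (1) → 5

5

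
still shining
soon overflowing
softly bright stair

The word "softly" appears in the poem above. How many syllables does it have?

2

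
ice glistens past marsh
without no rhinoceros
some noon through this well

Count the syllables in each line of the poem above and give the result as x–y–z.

Line 1: ice (1), glistens (2), past (1), marsh (1) → 5
Line 2: without (2), no (1), rhinoceros (4) → 7
Line 3: some (1), noon (1), through (1), this (1), well (1) → 5

5–7–5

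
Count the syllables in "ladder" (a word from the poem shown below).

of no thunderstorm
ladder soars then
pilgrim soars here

2

"ladder" has 2 syllables.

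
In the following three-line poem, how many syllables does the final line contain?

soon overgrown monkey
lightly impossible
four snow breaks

The final line: four (1), snow (1), breaks (1) → 3

3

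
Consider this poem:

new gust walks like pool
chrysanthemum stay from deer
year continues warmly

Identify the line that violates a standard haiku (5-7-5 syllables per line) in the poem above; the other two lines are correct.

Line 3

Line 1: new(1) + gust(1) + walks(1) + like(1) + pool(1) = 5 ✓
Line 2: chrysanthemum(4) + stay(1) + from(1) + deer(1) = 7 ✓
Line 3: year(1) + continues(3) + warmly(2) = 6 (expected 5)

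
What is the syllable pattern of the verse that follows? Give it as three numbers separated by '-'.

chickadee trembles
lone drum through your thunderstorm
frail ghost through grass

Line 1: chickadee (3), trembles (2) → 5
Line 2: lone (1), drum (1), through (1), your (1), thunderstorm (3) → 7
Line 3: frail (1), ghost (1), through (1), grass (1) → 4

5-7-4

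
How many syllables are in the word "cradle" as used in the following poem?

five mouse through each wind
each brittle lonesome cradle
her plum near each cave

"cradle" has 2 syllables.

2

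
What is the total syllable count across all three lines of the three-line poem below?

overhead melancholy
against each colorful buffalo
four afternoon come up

22

Line 1: overhead (3), melancholy (4) → 7
Line 2: against (2), each (1), colorful (3), buffalo (3) → 9
Line 3: four (1), afternoon (3), come (1), up (1) → 6
Total: 7 + 9 + 6 = 22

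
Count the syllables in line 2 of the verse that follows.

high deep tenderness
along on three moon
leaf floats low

Line 2: "along on three moon": 2+1+1+1 = 5

5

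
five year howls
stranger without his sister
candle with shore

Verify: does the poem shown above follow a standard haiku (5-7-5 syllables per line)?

Line 1: five (1), year (1), howls (1) → 3 (expected 5)
Line 2: stranger (2), without (2), his (1), sister (2) → 7 ✓
Line 3: candle (2), with (1), shore (1) → 4 (expected 5)

No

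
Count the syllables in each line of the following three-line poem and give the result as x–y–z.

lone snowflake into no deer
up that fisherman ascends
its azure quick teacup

7–7–6

Line 1: "lone snowflake into no deer": 1+2+2+1+1 = 7
Line 2: "up that fisherman ascends": 1+1+3+2 = 7
Line 3: "its azure quick teacup": 1+2+1+2 = 6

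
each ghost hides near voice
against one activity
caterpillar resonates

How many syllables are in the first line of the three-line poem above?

5

The first line: each (1), ghost (1), hides (1), near (1), voice (1) → 5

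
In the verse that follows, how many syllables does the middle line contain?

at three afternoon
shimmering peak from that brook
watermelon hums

The middle line: shimmering(3) + peak(1) + from(1) + that(1) + brook(1) = 7

7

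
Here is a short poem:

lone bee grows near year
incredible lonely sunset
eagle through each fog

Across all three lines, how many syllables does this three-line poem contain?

Line 1: "lone bee grows near year": 1+1+1+1+1 = 5
Line 2: "incredible lonely sunset": 4+2+2 = 8
Line 3: "eagle through each fog": 2+1+1+1 = 5
Total: 5 + 8 + 5 = 18

18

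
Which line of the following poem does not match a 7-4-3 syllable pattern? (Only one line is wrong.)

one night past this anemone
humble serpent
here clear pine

Line 1: "one night past this anemone": 1+1+1+1+4 = 8 (expected 7)
Line 2: "humble serpent": 2+2 = 4 ✓
Line 3: "here clear pine": 1+1+1 = 3 ✓

The first line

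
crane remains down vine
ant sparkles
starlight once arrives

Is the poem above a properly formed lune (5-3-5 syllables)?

Line 1: "crane remains down vine": 1+2+1+1 = 5 ✓
Line 2: "ant sparkles": 1+2 = 3 ✓
Line 3: "starlight once arrives": 2+1+2 = 5 ✓

Yes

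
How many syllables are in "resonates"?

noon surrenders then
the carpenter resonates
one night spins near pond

"resonates" has 3 syllables.

3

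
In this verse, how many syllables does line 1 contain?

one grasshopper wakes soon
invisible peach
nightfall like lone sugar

Line 1: "one grasshopper wakes soon": 1+3+1+1 = 6

6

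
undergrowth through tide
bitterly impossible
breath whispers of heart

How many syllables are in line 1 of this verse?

Line 1: "undergrowth through tide": 3+1+1 = 5

5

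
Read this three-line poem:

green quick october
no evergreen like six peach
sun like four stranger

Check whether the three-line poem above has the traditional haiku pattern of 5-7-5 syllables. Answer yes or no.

Line 1: green(1) + quick(1) + october(3) = 5 ✓
Line 2: no(1) + evergreen(3) + like(1) + six(1) + peach(1) = 7 ✓
Line 3: sun(1) + like(1) + four(1) + stranger(2) = 5 ✓

Yes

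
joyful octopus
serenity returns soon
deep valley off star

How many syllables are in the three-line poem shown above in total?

17

Line 1: "joyful octopus": 2+3 = 5
Line 2: "serenity returns soon": 4+2+1 = 7
Line 3: "deep valley off star": 1+2+1+1 = 5
Total: 5 + 7 + 5 = 17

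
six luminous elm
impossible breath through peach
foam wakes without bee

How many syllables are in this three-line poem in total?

Line 1: "six luminous elm": 1+3+1 = 5
Line 2: "impossible breath through peach": 4+1+1+1 = 7
Line 3: "foam wakes without bee": 1+1+2+1 = 5
Total: 5 + 7 + 5 = 17

17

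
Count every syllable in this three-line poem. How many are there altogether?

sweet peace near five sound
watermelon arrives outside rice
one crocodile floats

19

Line 1: sweet(1) + peace(1) + near(1) + five(1) + sound(1) = 5
Line 2: watermelon(4) + arrives(2) + outside(2) + rice(1) = 9
Line 3: one(1) + crocodile(3) + floats(1) = 5
Total: 5 + 9 + 5 = 19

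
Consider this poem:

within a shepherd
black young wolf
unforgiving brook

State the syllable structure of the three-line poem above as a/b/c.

5/3/5

Line 1: within(2) + a(1) + shepherd(2) = 5
Line 2: black(1) + young(1) + wolf(1) = 3
Line 3: unforgiving(4) + brook(1) = 5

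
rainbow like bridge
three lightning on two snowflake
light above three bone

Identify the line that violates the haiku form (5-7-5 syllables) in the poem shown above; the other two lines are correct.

The first line

Line 1: "rainbow like bridge": 2+1+1 = 4 (expected 5)
Line 2: "three lightning on two snowflake": 1+2+1+1+2 = 7 ✓
Line 3: "light above three bone": 1+2+1+1 = 5 ✓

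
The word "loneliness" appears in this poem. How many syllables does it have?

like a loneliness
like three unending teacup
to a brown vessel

3

"loneliness" has 3 syllables.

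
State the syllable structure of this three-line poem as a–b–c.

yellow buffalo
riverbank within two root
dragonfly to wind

Line 1: "yellow buffalo": 2+3 = 5
Line 2: "riverbank within two root": 3+2+1+1 = 7
Line 3: "dragonfly to wind": 3+1+1 = 5

5–7–5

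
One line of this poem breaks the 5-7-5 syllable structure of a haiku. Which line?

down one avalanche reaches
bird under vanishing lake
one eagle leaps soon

Line 1

Line 1: down(1) + one(1) + avalanche(3) + reaches(2) = 7 (expected 5)
Line 2: bird(1) + under(2) + vanishing(3) + lake(1) = 7 ✓
Line 3: one(1) + eagle(2) + leaps(1) + soon(1) = 5 ✓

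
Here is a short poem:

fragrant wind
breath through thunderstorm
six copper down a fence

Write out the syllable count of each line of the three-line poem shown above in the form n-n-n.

3-5-6

Line 1: fragrant(2) + wind(1) = 3
Line 2: breath(1) + through(1) + thunderstorm(3) = 5
Line 3: six(1) + copper(2) + down(1) + a(1) + fence(1) = 6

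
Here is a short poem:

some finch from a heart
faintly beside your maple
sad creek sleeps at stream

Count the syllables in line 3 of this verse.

5

Line 3: sad(1) + creek(1) + sleeps(1) + at(1) + stream(1) = 5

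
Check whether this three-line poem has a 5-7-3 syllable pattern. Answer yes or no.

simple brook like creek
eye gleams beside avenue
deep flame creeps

Line 1: simple (2), brook (1), like (1), creek (1) → 5 ✓
Line 2: eye (1), gleams (1), beside (2), avenue (3) → 7 ✓
Line 3: deep (1), flame (1), creeps (1) → 3 ✓

Yes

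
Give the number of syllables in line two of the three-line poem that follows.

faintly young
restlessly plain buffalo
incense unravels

Line two: restlessly(3) + plain(1) + buffalo(3) = 7

7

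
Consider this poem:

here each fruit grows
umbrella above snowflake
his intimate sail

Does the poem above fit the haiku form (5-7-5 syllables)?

Line 1: here(1) + each(1) + fruit(1) + grows(1) = 4 (expected 5)
Line 2: umbrella(3) + above(2) + snowflake(2) = 7 ✓
Line 3: his(1) + intimate(3) + sail(1) = 5 ✓

No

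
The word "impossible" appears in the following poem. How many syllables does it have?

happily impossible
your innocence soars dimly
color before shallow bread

4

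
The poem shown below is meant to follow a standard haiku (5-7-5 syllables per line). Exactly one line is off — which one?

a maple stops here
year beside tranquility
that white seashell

Line 1: a (1), maple (2), stops (1), here (1) → 5 ✓
Line 2: year (1), beside (2), tranquility (4) → 7 ✓
Line 3: that (1), white (1), seashell (2) → 4 (expected 5)

The third line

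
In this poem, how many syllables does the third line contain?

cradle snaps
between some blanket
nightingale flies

The third line: "nightingale flies": 3+1 = 4

4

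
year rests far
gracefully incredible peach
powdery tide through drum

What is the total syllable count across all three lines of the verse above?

17

Line 1: year (1), rests (1), far (1) → 3
Line 2: gracefully (3), incredible (4), peach (1) → 8
Line 3: powdery (3), tide (1), through (1), drum (1) → 6
Total: 3 + 8 + 6 = 17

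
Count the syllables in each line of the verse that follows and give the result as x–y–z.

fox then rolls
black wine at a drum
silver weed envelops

3–5–6

Line 1: "fox then rolls": 1+1+1 = 3
Line 2: "black wine at a drum": 1+1+1+1+1 = 5
Line 3: "silver weed envelops": 2+1+3 = 6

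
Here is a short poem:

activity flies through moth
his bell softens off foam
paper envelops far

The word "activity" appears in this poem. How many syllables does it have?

4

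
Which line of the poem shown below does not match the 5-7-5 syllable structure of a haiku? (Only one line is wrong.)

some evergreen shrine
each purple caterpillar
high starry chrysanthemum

Line 3

Line 1: some(1) + evergreen(3) + shrine(1) = 5 ✓
Line 2: each(1) + purple(2) + caterpillar(4) = 7 ✓
Line 3: high(1) + starry(2) + chrysanthemum(4) = 7 (expected 5)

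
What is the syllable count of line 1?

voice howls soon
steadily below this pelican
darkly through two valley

Line 1: voice (1), howls (1), soon (1) → 3

3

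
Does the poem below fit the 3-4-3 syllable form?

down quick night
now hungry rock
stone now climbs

Yes

Line 1: "down quick night": 1+1+1 = 3 ✓
Line 2: "now hungry rock": 1+2+1 = 4 ✓
Line 3: "stone now climbs": 1+1+1 = 3 ✓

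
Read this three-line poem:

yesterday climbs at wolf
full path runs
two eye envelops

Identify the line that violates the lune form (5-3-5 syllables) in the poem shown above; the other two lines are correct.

Line 1: yesterday (3), climbs (1), at (1), wolf (1) → 6 (expected 5)
Line 2: full (1), path (1), runs (1) → 3 ✓
Line 3: two (1), eye (1), envelops (3) → 5 ✓

The first line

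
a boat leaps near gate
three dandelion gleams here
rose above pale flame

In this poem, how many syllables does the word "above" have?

2

"above" has 2 syllables.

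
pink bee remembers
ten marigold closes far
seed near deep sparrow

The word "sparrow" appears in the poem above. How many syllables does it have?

2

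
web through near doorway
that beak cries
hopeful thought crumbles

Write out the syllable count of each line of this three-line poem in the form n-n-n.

Line 1: web(1) + through(1) + near(1) + doorway(2) = 5
Line 2: that(1) + beak(1) + cries(1) = 3
Line 3: hopeful(2) + thought(1) + crumbles(2) = 5

5-3-5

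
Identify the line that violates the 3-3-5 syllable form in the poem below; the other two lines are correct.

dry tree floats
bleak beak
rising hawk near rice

Line 2

Line 1: dry(1) + tree(1) + floats(1) = 3 ✓
Line 2: bleak(1) + beak(1) = 2 (expected 3)
Line 3: rising(2) + hawk(1) + near(1) + rice(1) = 5 ✓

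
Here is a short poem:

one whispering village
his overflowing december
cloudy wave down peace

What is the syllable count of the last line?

The last line: cloudy(2) + wave(1) + down(1) + peace(1) = 5

5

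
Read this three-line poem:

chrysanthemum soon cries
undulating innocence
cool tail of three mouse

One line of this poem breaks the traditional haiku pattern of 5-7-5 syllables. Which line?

Line 1

Line 1: chrysanthemum (4), soon (1), cries (1) → 6 (expected 5)
Line 2: undulating (4), innocence (3) → 7 ✓
Line 3: cool (1), tail (1), of (1), three (1), mouse (1) → 5 ✓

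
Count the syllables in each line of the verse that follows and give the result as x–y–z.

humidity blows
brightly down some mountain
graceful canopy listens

5–6–7

Line 1: "humidity blows": 4+1 = 5
Line 2: "brightly down some mountain": 2+1+1+2 = 6
Line 3: "graceful canopy listens": 2+3+2 = 7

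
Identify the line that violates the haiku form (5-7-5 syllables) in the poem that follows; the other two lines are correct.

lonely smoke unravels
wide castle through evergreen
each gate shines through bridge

Line 1

Line 1: "lonely smoke unravels": 2+1+3 = 6 (expected 5)
Line 2: "wide castle through evergreen": 1+2+1+3 = 7 ✓
Line 3: "each gate shines through bridge": 1+1+1+1+1 = 5 ✓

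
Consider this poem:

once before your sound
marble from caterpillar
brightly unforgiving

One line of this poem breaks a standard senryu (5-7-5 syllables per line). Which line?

Line 1: once(1) + before(2) + your(1) + sound(1) = 5 ✓
Line 2: marble(2) + from(1) + caterpillar(4) = 7 ✓
Line 3: brightly(2) + unforgiving(4) = 6 (expected 5)

The third line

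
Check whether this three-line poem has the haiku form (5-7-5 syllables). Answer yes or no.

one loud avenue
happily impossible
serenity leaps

Line 1: one(1) + loud(1) + avenue(3) = 5 ✓
Line 2: happily(3) + impossible(4) = 7 ✓
Line 3: serenity(4) + leaps(1) = 5 ✓

Yes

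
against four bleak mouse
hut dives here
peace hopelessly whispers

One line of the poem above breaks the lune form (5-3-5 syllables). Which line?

The third line

Line 1: "against four bleak mouse": 2+1+1+1 = 5 ✓
Line 2: "hut dives here": 1+1+1 = 3 ✓
Line 3: "peace hopelessly whispers": 1+3+2 = 6 (expected 5)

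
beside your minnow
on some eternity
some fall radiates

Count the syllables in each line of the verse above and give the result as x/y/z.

5/6/5

Line 1: beside (2), your (1), minnow (2) → 5
Line 2: on (1), some (1), eternity (4) → 6
Line 3: some (1), fall (1), radiates (3) → 5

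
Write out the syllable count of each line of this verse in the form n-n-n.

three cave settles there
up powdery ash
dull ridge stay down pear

Line 1: three (1), cave (1), settles (2), there (1) → 5
Line 2: up (1), powdery (3), ash (1) → 5
Line 3: dull (1), ridge (1), stay (1), down (1), pear (1) → 5

5-5-5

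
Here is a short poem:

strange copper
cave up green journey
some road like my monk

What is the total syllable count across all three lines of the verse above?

Line 1: "strange copper": 1+2 = 3
Line 2: "cave up green journey": 1+1+1+2 = 5
Line 3: "some road like my monk": 1+1+1+1+1 = 5
Total: 3 + 5 + 5 = 13

13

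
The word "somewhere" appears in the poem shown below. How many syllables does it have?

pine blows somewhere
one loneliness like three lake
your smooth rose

2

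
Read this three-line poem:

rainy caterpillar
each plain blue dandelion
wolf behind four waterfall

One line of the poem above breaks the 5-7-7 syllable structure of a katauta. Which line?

The first line

Line 1: "rainy caterpillar": 2+4 = 6 (expected 5)
Line 2: "each plain blue dandelion": 1+1+1+4 = 7 ✓
Line 3: "wolf behind four waterfall": 1+2+1+3 = 7 ✓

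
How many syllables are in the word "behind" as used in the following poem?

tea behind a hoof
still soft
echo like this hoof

2

"behind" has 2 syllables.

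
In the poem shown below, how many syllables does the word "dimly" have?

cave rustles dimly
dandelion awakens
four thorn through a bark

2

"dimly" has 2 syllables.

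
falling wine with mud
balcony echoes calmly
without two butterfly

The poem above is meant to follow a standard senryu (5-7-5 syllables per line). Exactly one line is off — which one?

Line 1: "falling wine with mud": 2+1+1+1 = 5 ✓
Line 2: "balcony echoes calmly": 3+2+2 = 7 ✓
Line 3: "without two butterfly": 2+1+3 = 6 (expected 5)

Line 3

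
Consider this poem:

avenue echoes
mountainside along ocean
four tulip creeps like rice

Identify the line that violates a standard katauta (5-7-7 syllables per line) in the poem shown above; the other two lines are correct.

Line 1: avenue (3), echoes (2) → 5 ✓
Line 2: mountainside (3), along (2), ocean (2) → 7 ✓
Line 3: four (1), tulip (2), creeps (1), like (1), rice (1) → 6 (expected 7)

Line 3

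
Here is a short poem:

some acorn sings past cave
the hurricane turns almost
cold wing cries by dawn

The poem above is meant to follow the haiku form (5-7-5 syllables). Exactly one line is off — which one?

Line 1: some(1) + acorn(2) + sings(1) + past(1) + cave(1) = 6 (expected 5)
Line 2: the(1) + hurricane(3) + turns(1) + almost(2) = 7 ✓
Line 3: cold(1) + wing(1) + cries(1) + by(1) + dawn(1) = 5 ✓

Line 1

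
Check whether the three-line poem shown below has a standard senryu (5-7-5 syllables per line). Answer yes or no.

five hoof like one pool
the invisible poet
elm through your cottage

Yes

Line 1: "five hoof like one pool": 1+1+1+1+1 = 5 ✓
Line 2: "the invisible poet": 1+4+2 = 7 ✓
Line 3: "elm through your cottage": 1+1+1+2 = 5 ✓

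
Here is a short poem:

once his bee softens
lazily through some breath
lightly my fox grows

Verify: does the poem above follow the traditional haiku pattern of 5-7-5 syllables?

No

Line 1: once (1), his (1), bee (1), softens (2) → 5 ✓
Line 2: lazily (3), through (1), some (1), breath (1) → 6 (expected 7)
Line 3: lightly (2), my (1), fox (1), grows (1) → 5 ✓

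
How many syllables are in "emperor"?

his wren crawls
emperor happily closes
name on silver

3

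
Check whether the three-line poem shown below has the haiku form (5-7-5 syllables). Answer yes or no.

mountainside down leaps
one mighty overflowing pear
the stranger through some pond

No

Line 1: mountainside(3) + down(1) + leaps(1) = 5 ✓
Line 2: one(1) + mighty(2) + overflowing(4) + pear(1) = 8 (expected 7)
Line 3: the(1) + stranger(2) + through(1) + some(1) + pond(1) = 6 (expected 5)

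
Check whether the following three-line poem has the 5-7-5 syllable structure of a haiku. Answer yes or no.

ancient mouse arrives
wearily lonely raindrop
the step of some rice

Line 1: ancient (2), mouse (1), arrives (2) → 5 ✓
Line 2: wearily (3), lonely (2), raindrop (2) → 7 ✓
Line 3: the (1), step (1), of (1), some (1), rice (1) → 5 ✓

Yes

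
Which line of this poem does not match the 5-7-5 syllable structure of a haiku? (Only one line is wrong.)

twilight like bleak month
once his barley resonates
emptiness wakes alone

Line 1: twilight (2), like (1), bleak (1), month (1) → 5 ✓
Line 2: once (1), his (1), barley (2), resonates (3) → 7 ✓
Line 3: emptiness (3), wakes (1), alone (2) → 6 (expected 5)

Line 3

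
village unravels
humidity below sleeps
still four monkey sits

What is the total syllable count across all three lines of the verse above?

Line 1: village (2), unravels (3) → 5
Line 2: humidity (4), below (2), sleeps (1) → 7
Line 3: still (1), four (1), monkey (2), sits (1) → 5
Total: 5 + 7 + 5 = 17

17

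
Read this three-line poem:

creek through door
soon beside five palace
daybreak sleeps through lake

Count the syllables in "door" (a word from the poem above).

1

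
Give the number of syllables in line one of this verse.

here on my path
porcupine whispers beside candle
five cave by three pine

Line one: here(1) + on(1) + my(1) + path(1) = 4

4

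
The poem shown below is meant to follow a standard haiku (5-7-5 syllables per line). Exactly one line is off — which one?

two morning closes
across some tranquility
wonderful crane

Line 3

Line 1: two(1) + morning(2) + closes(2) = 5 ✓
Line 2: across(2) + some(1) + tranquility(4) = 7 ✓
Line 3: wonderful(3) + crane(1) = 4 (expected 5)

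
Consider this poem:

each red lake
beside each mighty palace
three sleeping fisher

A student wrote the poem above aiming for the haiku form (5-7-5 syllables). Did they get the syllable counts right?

Line 1: each(1) + red(1) + lake(1) = 3 (expected 5)
Line 2: beside(2) + each(1) + mighty(2) + palace(2) = 7 ✓
Line 3: three(1) + sleeping(2) + fisher(2) = 5 ✓

No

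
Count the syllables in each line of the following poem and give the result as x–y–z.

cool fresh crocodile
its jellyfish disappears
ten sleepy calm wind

5–7–5

Line 1: cool(1) + fresh(1) + crocodile(3) = 5
Line 2: its(1) + jellyfish(3) + disappears(3) = 7
Line 3: ten(1) + sleepy(2) + calm(1) + wind(1) = 5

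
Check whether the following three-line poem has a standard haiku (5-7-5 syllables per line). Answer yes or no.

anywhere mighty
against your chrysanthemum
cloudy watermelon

Line 1: "anywhere mighty": 3+2 = 5 ✓
Line 2: "against your chrysanthemum": 2+1+4 = 7 ✓
Line 3: "cloudy watermelon": 2+4 = 6 (expected 5)

No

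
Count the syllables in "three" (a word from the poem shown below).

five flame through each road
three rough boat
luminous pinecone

1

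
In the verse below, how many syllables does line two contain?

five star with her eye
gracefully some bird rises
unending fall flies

Line two: "gracefully some bird rises": 3+1+1+2 = 7

7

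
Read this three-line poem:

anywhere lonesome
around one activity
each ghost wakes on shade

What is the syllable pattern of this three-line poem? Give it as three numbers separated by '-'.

Line 1: anywhere(3) + lonesome(2) = 5
Line 2: around(2) + one(1) + activity(4) = 7
Line 3: each(1) + ghost(1) + wakes(1) + on(1) + shade(1) = 5

5-7-5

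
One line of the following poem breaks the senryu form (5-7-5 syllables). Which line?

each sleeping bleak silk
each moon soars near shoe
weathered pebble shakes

The second line

Line 1: each (1), sleeping (2), bleak (1), silk (1) → 5 ✓
Line 2: each (1), moon (1), soars (1), near (1), shoe (1) → 5 (expected 7)
Line 3: weathered (2), pebble (2), shakes (1) → 5 ✓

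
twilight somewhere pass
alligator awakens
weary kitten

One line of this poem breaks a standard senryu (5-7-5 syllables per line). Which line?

Line 3

Line 1: twilight(2) + somewhere(2) + pass(1) = 5 ✓
Line 2: alligator(4) + awakens(3) = 7 ✓
Line 3: weary(2) + kitten(2) = 4 (expected 5)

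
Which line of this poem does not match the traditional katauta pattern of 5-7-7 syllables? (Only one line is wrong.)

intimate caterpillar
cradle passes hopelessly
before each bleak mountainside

Line 1: intimate(3) + caterpillar(4) = 7 (expected 5)
Line 2: cradle(2) + passes(2) + hopelessly(3) = 7 ✓
Line 3: before(2) + each(1) + bleak(1) + mountainside(3) = 7 ✓

The first line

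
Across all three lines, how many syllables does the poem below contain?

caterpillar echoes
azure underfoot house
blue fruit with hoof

Line 1: caterpillar(4) + echoes(2) = 6
Line 2: azure(2) + underfoot(3) + house(1) = 6
Line 3: blue(1) + fruit(1) + with(1) + hoof(1) = 4
Total: 6 + 6 + 4 = 16

16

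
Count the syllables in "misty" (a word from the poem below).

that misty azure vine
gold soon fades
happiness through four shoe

"misty" has 2 syllables.

2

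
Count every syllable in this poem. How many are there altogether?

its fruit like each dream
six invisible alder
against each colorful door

Line 1: its(1) + fruit(1) + like(1) + each(1) + dream(1) = 5
Line 2: six(1) + invisible(4) + alder(2) = 7
Line 3: against(2) + each(1) + colorful(3) + door(1) = 7
Total: 5 + 7 + 7 = 19

19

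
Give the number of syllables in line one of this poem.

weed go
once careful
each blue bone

2

Line one: "weed go": 1+1 = 2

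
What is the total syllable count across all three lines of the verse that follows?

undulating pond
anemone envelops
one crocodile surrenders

19

Line 1: undulating(4) + pond(1) = 5
Line 2: anemone(4) + envelops(3) = 7
Line 3: one(1) + crocodile(3) + surrenders(3) = 7
Total: 5 + 7 + 7 = 19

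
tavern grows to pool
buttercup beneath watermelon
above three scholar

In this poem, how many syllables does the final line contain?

5

The final line: above(2) + three(1) + scholar(2) = 5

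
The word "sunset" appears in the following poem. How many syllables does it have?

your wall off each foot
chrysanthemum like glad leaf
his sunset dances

2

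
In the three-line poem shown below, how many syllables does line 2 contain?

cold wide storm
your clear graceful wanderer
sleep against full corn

Line 2: your(1) + clear(1) + graceful(2) + wanderer(3) = 7

7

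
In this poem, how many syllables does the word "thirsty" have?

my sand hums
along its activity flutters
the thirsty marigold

2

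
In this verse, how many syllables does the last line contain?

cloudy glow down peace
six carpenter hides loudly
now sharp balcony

5

The last line: now (1), sharp (1), balcony (3) → 5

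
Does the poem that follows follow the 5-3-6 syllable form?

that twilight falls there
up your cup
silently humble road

Line 1: "that twilight falls there": 1+2+1+1 = 5 ✓
Line 2: "up your cup": 1+1+1 = 3 ✓
Line 3: "silently humble road": 3+2+1 = 6 ✓

Yes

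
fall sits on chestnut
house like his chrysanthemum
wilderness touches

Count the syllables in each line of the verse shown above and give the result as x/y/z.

5/7/5

Line 1: fall(1) + sits(1) + on(1) + chestnut(2) = 5
Line 2: house(1) + like(1) + his(1) + chrysanthemum(4) = 7
Line 3: wilderness(3) + touches(2) = 5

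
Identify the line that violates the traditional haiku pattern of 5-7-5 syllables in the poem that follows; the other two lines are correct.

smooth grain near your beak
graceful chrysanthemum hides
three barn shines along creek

Line 3

Line 1: "smooth grain near your beak": 1+1+1+1+1 = 5 ✓
Line 2: "graceful chrysanthemum hides": 2+4+1 = 7 ✓
Line 3: "three barn shines along creek": 1+1+1+2+1 = 6 (expected 5)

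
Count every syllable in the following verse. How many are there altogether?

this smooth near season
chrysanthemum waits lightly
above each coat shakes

Line 1: "this smooth near season": 1+1+1+2 = 5
Line 2: "chrysanthemum waits lightly": 4+1+2 = 7
Line 3: "above each coat shakes": 2+1+1+1 = 5
Total: 5 + 7 + 5 = 17

17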